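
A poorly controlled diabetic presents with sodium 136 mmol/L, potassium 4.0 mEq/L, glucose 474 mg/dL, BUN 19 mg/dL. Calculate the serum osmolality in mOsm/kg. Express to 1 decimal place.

305.1 mOsm/kg

Calculated osmolality = 2·Na + glucose/18 + BUN/2.8
= 2·136 + 474/18 + 19/2.8
= 272 + 26.33 + 6.79
= 305.12 mOsm/kg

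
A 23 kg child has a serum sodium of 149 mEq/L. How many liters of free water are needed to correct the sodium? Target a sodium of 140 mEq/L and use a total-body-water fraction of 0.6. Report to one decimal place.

0.9 L

TBW = 0.6 · 23 = 13.8 L
Free water deficit = TBW · (Na/140 − 1)
= 13.8 · (149/140 − 1)
= 13.8 · 0.0643
= 0.89 L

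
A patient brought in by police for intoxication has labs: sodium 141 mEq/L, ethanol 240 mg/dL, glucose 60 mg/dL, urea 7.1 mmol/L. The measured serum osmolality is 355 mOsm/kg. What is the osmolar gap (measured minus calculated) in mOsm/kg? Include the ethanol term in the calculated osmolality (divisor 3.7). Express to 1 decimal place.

Calculated osmolality = 2·Na + glucose/18 + urea + ethanol/3.7
= 2·141 + 60/18 + 7.1 + 240/3.7
= 282 + 3.33 + 7.10 + 64.86
= 357.29 mOsm/kg ≈ 357.3 mOsm/kg
Osmolar gap = measured − calculated = 355 − 357.3 = -2.3 mOsm/kg

-2.3 mOsm/kg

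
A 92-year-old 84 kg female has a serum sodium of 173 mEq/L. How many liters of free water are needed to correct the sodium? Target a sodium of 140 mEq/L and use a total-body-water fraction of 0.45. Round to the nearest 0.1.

8.9 L

TBW = 0.45 · 84 = 37.8 L
Free water deficit = TBW · (Na/140 − 1)
= 37.8 · (173/140 − 1)
= 37.8 · 0.2357
= 8.91 L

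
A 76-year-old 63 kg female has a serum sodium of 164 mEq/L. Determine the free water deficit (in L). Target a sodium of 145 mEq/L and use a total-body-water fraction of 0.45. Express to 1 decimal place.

TBW = 0.45 · 63 = 28.35 L
Free water deficit = TBW · (Na/145 − 1)
= 28.35 · (164/145 − 1)
= 28.35 · 0.131
= 3.71 L

3.7 L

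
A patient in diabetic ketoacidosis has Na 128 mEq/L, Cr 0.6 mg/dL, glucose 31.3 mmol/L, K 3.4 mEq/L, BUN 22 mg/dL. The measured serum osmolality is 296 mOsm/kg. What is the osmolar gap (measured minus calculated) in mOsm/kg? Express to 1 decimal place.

Calculated osmolality = 2·Na + glucose + BUN/2.8
= 2·128 + 31.3 + 22/2.8
= 256 + 31.30 + 7.86
= 295.16 mOsm/kg ≈ 295.2 mOsm/kg
Osmolar gap = measured − calculated = 296 − 295.2 = 0.8 mOsm/kg

0.8 mOsm/kg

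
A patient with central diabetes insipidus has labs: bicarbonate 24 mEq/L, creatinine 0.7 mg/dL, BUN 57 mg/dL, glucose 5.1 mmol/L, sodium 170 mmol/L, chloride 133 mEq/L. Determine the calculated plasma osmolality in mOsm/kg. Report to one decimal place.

Calculated osmolality = 2·Na + glucose + BUN/2.8
= 2·170 + 5.1 + 57/2.8
= 340 + 5.10 + 20.36
= 365.46 mOsm/kg

365.5 mOsm/kg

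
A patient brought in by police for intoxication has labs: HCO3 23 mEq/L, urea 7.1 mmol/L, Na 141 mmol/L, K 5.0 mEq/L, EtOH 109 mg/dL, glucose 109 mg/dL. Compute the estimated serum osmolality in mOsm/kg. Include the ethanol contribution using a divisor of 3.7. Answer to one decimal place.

324.6 mOsm/kg

Calculated osmolality = 2·Na + glucose/18 + urea + ethanol/3.7
= 2·141 + 109/18 + 7.1 + 109/3.7
= 282 + 6.06 + 7.10 + 29.46
= 324.62 mOsm/kg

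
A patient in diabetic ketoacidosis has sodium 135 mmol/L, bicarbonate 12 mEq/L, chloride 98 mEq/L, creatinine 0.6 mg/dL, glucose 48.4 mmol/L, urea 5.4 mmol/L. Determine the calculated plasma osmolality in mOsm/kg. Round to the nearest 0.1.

323.8 mOsm/kg

Calculated osmolality = 2·Na + glucose + urea
= 2·135 + 48.4 + 5.4
= 270 + 48.40 + 5.40
= 323.8 mOsm/kg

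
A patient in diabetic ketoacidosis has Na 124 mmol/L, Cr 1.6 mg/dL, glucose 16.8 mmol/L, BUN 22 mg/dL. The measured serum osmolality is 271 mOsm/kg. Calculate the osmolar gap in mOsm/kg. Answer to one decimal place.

Calculated osmolality = 2·Na + glucose + BUN/2.8
= 2·124 + 16.8 + 22/2.8
= 248 + 16.80 + 7.86
= 272.66 mOsm/kg ≈ 272.7 mOsm/kg
Osmolar gap = measured − calculated = 271 − 272.7 = -1.7 mOsm/kg

-1.7 mOsm/kg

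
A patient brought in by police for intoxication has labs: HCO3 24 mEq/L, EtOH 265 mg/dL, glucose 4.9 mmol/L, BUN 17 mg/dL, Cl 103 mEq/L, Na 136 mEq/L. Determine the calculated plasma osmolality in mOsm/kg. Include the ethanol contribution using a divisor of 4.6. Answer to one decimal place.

Calculated osmolality = 2·Na + glucose + BUN/2.8 + ethanol/4.6
= 2·136 + 4.9 + 17/2.8 + 265/4.6
= 272 + 4.90 + 6.07 + 57.61
= 340.58 mOsm/kg

340.6 mOsm/kg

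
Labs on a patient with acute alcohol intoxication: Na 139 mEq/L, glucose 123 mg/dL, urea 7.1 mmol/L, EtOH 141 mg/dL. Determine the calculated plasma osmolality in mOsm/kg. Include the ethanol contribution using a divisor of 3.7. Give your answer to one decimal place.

330.0 mOsm/kg

Calculated osmolality = 2·Na + glucose/18 + urea + ethanol/3.7
= 2·139 + 123/18 + 7.1 + 141/3.7
= 278 + 6.83 + 7.10 + 38.11
= 330.04 mOsm/kg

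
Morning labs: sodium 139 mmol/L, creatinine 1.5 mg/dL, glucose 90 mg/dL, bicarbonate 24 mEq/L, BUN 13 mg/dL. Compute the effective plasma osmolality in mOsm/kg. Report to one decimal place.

283.0 mOsm/kg

Effective osmolality excludes urea (freely permeant across cell membranes):
2·Na + glucose/18
= 2·139 + 90/18
= 278 + 5
= 283 mOsm/kg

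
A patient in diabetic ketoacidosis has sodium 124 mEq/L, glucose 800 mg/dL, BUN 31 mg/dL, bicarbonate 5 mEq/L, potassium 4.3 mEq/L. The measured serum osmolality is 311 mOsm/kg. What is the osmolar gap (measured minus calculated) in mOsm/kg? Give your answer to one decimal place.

Calculated osmolality = 2·Na + glucose/18 + BUN/2.8
= 2·124 + 800/18 + 31/2.8
= 248 + 44.44 + 11.07
= 303.51 mOsm/kg ≈ 303.5 mOsm/kg
Osmolar gap = measured − calculated = 311 − 303.5 = 7.5 mOsm/kg

7.5 mOsm/kg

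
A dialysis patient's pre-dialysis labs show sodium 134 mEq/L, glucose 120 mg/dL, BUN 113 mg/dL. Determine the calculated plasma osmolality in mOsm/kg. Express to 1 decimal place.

315.0 mOsm/kg

Calculated osmolality = 2·Na + glucose/18 + BUN/2.8
= 2·134 + 120/18 + 113/2.8
= 268 + 6.67 + 40.36
= 315.03 mOsm/kg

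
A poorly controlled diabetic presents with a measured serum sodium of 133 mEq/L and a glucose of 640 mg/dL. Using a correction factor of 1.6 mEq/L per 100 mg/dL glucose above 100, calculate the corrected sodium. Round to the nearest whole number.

Corrected Na = measured Na + 1.6 · (glucose − 100)/100
= 133 + 1.6 · (640 − 100)/100
= 133 + 8.6
= 141.6 mEq/L

142 mEq/L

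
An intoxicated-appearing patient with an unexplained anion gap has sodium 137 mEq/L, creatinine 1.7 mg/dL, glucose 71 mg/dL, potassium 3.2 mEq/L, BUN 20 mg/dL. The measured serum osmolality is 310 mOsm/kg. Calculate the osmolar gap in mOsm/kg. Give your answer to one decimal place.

Calculated osmolality = 2·Na + glucose/18 + BUN/2.8
= 2·137 + 71/18 + 20/2.8
= 274 + 3.94 + 7.14
= 285.08 mOsm/kg ≈ 285.1 mOsm/kg
Osmolar gap = measured − calculated = 310 − 285.1 = 24.9 mOsm/kg

24.9 mOsm/kg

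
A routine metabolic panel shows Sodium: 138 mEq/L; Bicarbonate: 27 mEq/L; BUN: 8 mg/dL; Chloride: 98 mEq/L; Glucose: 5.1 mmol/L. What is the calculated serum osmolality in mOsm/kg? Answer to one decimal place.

284.0 mOsm/kg

Calculated osmolality = 2·Na + glucose + BUN/2.8
= 2·138 + 5.1 + 8/2.8
= 276 + 5.10 + 2.86
= 283.96 mOsm/kg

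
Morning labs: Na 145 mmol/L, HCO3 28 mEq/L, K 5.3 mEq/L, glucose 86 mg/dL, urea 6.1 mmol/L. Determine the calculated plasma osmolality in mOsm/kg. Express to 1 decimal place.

300.9 mOsm/kg

Calculated osmolality = 2·Na + glucose/18 + urea
= 2·145 + 86/18 + 6.1
= 290 + 4.78 + 6.10
= 300.88 mOsm/kg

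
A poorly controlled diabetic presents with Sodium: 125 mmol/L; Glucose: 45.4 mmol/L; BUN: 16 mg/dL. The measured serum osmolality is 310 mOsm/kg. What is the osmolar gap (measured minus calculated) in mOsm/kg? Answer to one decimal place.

8.9 mOsm/kg

Calculated osmolality = 2·Na + glucose + BUN/2.8
= 2·125 + 45.4 + 16/2.8
= 250 + 45.40 + 5.71
= 301.11 mOsm/kg ≈ 301.1 mOsm/kg
Osmolar gap = measured − calculated = 310 − 301.1 = 8.9 mOsm/kg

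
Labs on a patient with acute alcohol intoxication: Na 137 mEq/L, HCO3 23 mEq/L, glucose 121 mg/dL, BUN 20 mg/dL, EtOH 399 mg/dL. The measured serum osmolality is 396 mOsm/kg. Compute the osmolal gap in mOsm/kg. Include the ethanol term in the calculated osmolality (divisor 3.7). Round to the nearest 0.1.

0.3 mOsm/kg

Calculated osmolality = 2·Na + glucose/18 + BUN/2.8 + ethanol/3.7
= 2·137 + 121/18 + 20/2.8 + 399/3.7
= 274 + 6.72 + 7.14 + 107.84
= 395.7 mOsm/kg ≈ 395.7 mOsm/kg
Osmolar gap = measured − calculated = 396 − 395.7 = 0.3 mOsm/kg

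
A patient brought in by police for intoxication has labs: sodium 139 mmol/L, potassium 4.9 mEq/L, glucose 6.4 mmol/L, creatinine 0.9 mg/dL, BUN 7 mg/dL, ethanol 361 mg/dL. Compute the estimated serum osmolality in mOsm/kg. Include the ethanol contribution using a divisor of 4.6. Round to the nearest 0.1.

Calculated osmolality = 2·Na + glucose + BUN/2.8 + ethanol/4.6
= 2·139 + 6.4 + 7/2.8 + 361/4.6
= 278 + 6.40 + 2.50 + 78.48
= 365.38 mOsm/kg

365.4 mOsm/kg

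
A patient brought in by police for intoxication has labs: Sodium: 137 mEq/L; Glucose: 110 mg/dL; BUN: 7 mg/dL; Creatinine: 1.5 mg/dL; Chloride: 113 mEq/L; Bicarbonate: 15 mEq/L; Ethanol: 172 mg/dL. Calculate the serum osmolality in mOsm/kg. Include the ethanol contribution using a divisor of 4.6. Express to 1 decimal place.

320.0 mOsm/kg

Calculated osmolality = 2·Na + glucose/18 + BUN/2.8 + ethanol/4.6
= 2·137 + 110/18 + 7/2.8 + 172/4.6
= 274 + 6.11 + 2.50 + 37.39
= 320 mOsm/kg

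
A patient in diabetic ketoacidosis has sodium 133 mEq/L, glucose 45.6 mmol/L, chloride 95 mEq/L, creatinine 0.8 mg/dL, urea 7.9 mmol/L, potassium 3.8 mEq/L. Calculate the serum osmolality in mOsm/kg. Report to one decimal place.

Calculated osmolality = 2·Na + glucose + urea
= 2·133 + 45.6 + 7.9
= 266 + 45.60 + 7.90
= 319.5 mOsm/kg

319.5 mOsm/kg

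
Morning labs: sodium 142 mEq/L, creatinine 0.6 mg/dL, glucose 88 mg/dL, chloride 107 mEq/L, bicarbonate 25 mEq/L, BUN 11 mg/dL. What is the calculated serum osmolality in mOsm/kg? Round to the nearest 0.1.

292.8 mOsm/kg

Calculated osmolality = 2·Na + glucose/18 + BUN/2.8
= 2·142 + 88/18 + 11/2.8
= 284 + 4.89 + 3.93
= 292.82 mOsm/kg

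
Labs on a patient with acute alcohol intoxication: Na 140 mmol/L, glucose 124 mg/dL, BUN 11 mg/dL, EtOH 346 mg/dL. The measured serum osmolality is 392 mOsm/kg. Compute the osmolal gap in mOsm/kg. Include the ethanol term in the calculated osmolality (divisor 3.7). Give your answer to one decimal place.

Calculated osmolality = 2·Na + glucose/18 + BUN/2.8 + ethanol/3.7
= 2·140 + 124/18 + 11/2.8 + 346/3.7
= 280 + 6.89 + 3.93 + 93.51
= 384.33 mOsm/kg ≈ 384.3 mOsm/kg
Osmolar gap = measured − calculated = 392 − 384.3 = 7.7 mOsm/kg

7.7 mOsm/kg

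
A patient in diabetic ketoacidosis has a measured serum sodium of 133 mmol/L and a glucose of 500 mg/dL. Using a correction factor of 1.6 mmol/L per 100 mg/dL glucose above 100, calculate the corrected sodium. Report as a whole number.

139 mmol/L

Corrected Na = measured Na + 1.6 · (glucose − 100)/100
= 133 + 1.6 · (500 − 100)/100
= 133 + 6.4
= 139.4 mmol/L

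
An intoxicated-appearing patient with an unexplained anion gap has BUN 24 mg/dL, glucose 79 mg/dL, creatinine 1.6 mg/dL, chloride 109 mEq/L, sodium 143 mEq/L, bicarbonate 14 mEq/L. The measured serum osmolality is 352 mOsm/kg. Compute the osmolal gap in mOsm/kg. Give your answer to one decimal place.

Calculated osmolality = 2·Na + glucose/18 + BUN/2.8
= 2·143 + 79/18 + 24/2.8
= 286 + 4.39 + 8.57
= 298.96 mOsm/kg ≈ 299.0 mOsm/kg
Osmolar gap = measured − calculated = 352 − 299.0 = 53.0 mOsm/kg

53.0 mOsm/kg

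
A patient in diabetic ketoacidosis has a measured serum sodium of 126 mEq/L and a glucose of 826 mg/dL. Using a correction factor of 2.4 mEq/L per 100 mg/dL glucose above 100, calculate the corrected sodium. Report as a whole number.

Corrected Na = measured Na + 2.4 · (glucose − 100)/100
= 126 + 2.4 · (826 − 100)/100
= 126 + 17.4
= 143.4 mEq/L

143 mEq/L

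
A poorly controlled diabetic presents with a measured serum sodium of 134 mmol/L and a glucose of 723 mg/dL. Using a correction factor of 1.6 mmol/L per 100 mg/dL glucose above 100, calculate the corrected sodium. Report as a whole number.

Corrected Na = measured Na + 1.6 · (glucose − 100)/100
= 134 + 1.6 · (723 − 100)/100
= 134 + 10
= 144 mmol/L

144 mmol/L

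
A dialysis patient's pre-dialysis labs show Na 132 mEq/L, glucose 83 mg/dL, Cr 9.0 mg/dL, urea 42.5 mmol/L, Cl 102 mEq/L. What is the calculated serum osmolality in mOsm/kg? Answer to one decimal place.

Calculated osmolality = 2·Na + glucose/18 + urea
= 2·132 + 83/18 + 42.5
= 264 + 4.61 + 42.50
= 311.11 mOsm/kg

311.1 mOsm/kg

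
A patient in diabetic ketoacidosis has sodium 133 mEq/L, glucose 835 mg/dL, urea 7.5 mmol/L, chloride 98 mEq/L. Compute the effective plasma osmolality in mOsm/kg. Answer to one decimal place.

312.4 mOsm/kg

Effective osmolality excludes urea (freely permeant across cell membranes):
2·Na + glucose/18
= 2·133 + 835/18
= 266 + 46.39
= 312.39 mOsm/kg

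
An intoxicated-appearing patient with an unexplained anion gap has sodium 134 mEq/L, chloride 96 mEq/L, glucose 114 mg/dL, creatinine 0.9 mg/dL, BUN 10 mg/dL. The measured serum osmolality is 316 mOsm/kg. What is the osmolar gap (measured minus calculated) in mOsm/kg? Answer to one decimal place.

38.1 mOsm/kg

Calculated osmolality = 2·Na + glucose/18 + BUN/2.8
= 2·134 + 114/18 + 10/2.8
= 268 + 6.33 + 3.57
= 277.9 mOsm/kg ≈ 277.9 mOsm/kg
Osmolar gap = measured − calculated = 316 − 277.9 = 38.1 mOsm/kg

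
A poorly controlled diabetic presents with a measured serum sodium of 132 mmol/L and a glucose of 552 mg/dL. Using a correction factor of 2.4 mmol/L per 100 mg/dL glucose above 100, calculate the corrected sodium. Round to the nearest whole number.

Corrected Na = measured Na + 2.4 · (glucose − 100)/100
= 132 + 2.4 · (552 − 100)/100
= 132 + 10.8
= 142.8 mmol/L

143 mmol/L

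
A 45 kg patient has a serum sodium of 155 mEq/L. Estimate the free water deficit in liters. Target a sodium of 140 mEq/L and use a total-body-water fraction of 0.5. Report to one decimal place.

TBW = 0.5 · 45 = 22.5 L
Free water deficit = TBW · (Na/140 − 1)
= 22.5 · (155/140 − 1)
= 22.5 · 0.1071
= 2.41 L

2.4 L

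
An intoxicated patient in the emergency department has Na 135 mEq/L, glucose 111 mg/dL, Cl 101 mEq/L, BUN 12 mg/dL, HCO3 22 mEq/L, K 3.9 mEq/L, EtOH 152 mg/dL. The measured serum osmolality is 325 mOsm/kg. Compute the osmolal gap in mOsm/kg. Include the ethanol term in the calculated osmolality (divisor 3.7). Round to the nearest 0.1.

3.5 mOsm/kg

Calculated osmolality = 2·Na + glucose/18 + BUN/2.8 + ethanol/3.7
= 2·135 + 111/18 + 12/2.8 + 152/3.7
= 270 + 6.17 + 4.29 + 41.08
= 321.54 mOsm/kg ≈ 321.5 mOsm/kg
Osmolar gap = measured − calculated = 325 − 321.5 = 3.5 mOsm/kg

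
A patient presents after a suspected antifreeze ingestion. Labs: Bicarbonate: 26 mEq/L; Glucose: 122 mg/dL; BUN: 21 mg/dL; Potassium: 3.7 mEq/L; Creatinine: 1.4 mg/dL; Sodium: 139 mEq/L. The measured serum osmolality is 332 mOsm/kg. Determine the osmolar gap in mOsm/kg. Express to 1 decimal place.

Calculated osmolality = 2·Na + glucose/18 + BUN/2.8
= 2·139 + 122/18 + 21/2.8
= 278 + 6.78 + 7.50
= 292.28 mOsm/kg ≈ 292.3 mOsm/kg
Osmolar gap = measured − calculated = 332 − 292.3 = 39.7 mOsm/kg

39.7 mOsm/kg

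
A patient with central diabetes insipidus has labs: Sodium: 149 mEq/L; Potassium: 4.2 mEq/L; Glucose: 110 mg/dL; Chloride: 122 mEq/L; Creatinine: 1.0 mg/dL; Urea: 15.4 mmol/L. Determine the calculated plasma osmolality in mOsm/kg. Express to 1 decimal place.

Calculated osmolality = 2·Na + glucose/18 + urea
= 2·149 + 110/18 + 15.4
= 298 + 6.11 + 15.40
= 319.51 mOsm/kg

319.5 mOsm/kg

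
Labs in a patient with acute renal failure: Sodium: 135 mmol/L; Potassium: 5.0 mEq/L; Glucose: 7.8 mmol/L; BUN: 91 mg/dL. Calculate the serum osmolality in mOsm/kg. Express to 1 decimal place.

310.3 mOsm/kg

Calculated osmolality = 2·Na + glucose + BUN/2.8
= 2·135 + 7.8 + 91/2.8
= 270 + 7.80 + 32.50
= 310.3 mOsm/kg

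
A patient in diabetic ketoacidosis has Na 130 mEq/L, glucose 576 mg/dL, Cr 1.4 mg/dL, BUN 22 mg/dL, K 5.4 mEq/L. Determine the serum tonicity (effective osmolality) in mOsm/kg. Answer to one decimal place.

292.0 mOsm/kg

Effective osmolality excludes urea (freely permeant across cell membranes):
2·Na + glucose/18
= 2·130 + 576/18
= 260 + 32
= 292 mOsm/kg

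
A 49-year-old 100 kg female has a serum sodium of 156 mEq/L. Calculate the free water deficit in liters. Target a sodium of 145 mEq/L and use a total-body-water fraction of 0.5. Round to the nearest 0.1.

3.8 L

TBW = 0.5 · 100 = 50 L
Free water deficit = TBW · (Na/145 − 1)
= 50 · (156/145 − 1)
= 50 · 0.0759
= 3.79 L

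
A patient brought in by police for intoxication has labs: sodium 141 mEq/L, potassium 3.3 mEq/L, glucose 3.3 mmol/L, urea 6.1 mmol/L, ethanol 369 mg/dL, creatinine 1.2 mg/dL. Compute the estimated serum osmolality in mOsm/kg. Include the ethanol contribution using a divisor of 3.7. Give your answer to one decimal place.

391.1 mOsm/kg

Calculated osmolality = 2·Na + glucose + urea + ethanol/3.7
= 2·141 + 3.3 + 6.1 + 369/3.7
= 282 + 3.30 + 6.10 + 99.73
= 391.13 mOsm/kg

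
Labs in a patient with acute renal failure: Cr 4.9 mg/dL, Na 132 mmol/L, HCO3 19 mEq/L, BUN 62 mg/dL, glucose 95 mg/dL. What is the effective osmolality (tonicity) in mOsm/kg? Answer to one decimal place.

Effective osmolality excludes urea (freely permeant across cell membranes):
2·Na + glucose/18
= 2·132 + 95/18
= 264 + 5.28
= 269.28 mOsm/kg

269.3 mOsm/kg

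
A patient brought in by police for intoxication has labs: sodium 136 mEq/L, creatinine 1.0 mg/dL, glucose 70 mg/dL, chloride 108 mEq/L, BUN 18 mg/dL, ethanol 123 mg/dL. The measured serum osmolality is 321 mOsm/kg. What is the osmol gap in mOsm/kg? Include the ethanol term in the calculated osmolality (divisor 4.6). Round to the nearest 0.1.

Calculated osmolality = 2·Na + glucose/18 + BUN/2.8 + ethanol/4.6
= 2·136 + 70/18 + 18/2.8 + 123/4.6
= 272 + 3.89 + 6.43 + 26.74
= 309.06 mOsm/kg ≈ 309.1 mOsm/kg
Osmolar gap = measured − calculated = 321 − 309.1 = 11.9 mOsm/kg

11.9 mOsm/kg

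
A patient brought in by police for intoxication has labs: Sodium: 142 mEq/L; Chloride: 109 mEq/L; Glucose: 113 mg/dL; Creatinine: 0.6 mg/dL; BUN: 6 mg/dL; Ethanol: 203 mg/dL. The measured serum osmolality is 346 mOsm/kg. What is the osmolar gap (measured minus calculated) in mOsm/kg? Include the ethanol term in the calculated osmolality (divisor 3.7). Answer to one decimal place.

-1.3 mOsm/kg

Calculated osmolality = 2·Na + glucose/18 + BUN/2.8 + ethanol/3.7
= 2·142 + 113/18 + 6/2.8 + 203/3.7
= 284 + 6.28 + 2.14 + 54.86
= 347.28 mOsm/kg ≈ 347.3 mOsm/kg
Osmolar gap = measured − calculated = 346 − 347.3 = -1.3 mOsm/kg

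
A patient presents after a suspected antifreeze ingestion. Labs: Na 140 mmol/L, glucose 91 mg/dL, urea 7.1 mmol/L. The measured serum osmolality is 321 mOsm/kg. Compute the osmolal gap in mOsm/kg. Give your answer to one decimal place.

Calculated osmolality = 2·Na + glucose/18 + urea
= 2·140 + 91/18 + 7.1
= 280 + 5.06 + 7.10
= 292.16 mOsm/kg ≈ 292.2 mOsm/kg
Osmolar gap = measured − calculated = 321 − 292.2 = 28.8 mOsm/kg

28.8 mOsm/kg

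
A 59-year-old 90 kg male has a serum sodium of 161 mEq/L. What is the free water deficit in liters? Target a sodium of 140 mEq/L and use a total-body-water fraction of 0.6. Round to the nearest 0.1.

TBW = 0.6 · 90 = 54 L
Free water deficit = TBW · (Na/140 − 1)
= 54 · (161/140 − 1)
= 54 · 0.15
= 8.1 L

8.1 L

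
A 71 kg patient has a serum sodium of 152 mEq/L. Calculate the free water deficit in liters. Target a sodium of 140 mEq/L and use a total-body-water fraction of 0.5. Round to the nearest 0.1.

TBW = 0.5 · 71 = 35.5 L
Free water deficit = TBW · (Na/140 − 1)
= 35.5 · (152/140 − 1)
= 35.5 · 0.0857
= 3.04 L

3.0 L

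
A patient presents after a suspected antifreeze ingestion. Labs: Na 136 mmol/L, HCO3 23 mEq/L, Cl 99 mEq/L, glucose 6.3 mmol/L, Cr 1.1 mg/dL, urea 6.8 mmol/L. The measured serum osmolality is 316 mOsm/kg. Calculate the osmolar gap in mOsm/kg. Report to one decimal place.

Calculated osmolality = 2·Na + glucose + urea
= 2·136 + 6.3 + 6.8
= 272 + 6.30 + 6.80
= 285.1 mOsm/kg ≈ 285.1 mOsm/kg
Osmolar gap = measured − calculated = 316 − 285.1 = 30.9 mOsm/kg

30.9 mOsm/kg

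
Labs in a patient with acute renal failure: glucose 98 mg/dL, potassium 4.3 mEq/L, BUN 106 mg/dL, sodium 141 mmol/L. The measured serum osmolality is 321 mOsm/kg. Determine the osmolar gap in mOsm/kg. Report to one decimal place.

-4.3 mOsm/kg

Calculated osmolality = 2·Na + glucose/18 + BUN/2.8
= 2·141 + 98/18 + 106/2.8
= 282 + 5.44 + 37.86
= 325.3 mOsm/kg ≈ 325.3 mOsm/kg
Osmolar gap = measured − calculated = 321 − 325.3 = -4.3 mOsm/kg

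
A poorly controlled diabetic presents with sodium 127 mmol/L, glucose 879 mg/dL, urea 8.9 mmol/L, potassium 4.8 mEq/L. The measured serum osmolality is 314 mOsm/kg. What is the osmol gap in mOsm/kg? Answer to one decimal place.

Calculated osmolality = 2·Na + glucose/18 + urea
= 2·127 + 879/18 + 8.9
= 254 + 48.83 + 8.90
= 311.73 mOsm/kg ≈ 311.7 mOsm/kg
Osmolar gap = measured − calculated = 314 − 311.7 = 2.3 mOsm/kg

2.3 mOsm/kg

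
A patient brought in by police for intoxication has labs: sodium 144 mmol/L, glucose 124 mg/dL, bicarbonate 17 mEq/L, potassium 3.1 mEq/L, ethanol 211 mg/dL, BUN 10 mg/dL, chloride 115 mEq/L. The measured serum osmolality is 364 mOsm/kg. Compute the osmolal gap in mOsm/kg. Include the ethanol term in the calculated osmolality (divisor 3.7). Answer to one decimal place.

8.5 mOsm/kg

Calculated osmolality = 2·Na + glucose/18 + BUN/2.8 + ethanol/3.7
= 2·144 + 124/18 + 10/2.8 + 211/3.7
= 288 + 6.89 + 3.57 + 57.03
= 355.49 mOsm/kg ≈ 355.5 mOsm/kg
Osmolar gap = measured − calculated = 364 − 355.5 = 8.5 mOsm/kg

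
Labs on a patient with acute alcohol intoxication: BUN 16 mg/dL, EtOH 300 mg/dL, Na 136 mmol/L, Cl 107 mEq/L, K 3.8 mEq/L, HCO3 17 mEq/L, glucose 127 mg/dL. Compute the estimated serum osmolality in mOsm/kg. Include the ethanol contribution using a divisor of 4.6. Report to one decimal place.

350.0 mOsm/kg

Calculated osmolality = 2·Na + glucose/18 + BUN/2.8 + ethanol/4.6
= 2·136 + 127/18 + 16/2.8 + 300/4.6
= 272 + 7.06 + 5.71 + 65.22
= 349.99 mOsm/kg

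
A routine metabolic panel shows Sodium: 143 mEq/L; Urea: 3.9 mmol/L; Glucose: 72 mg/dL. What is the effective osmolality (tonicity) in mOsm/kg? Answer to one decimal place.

290.0 mOsm/kg

Effective osmolality excludes urea (freely permeant across cell membranes):
2·Na + glucose/18
= 2·143 + 72/18
= 286 + 4
= 290 mOsm/kg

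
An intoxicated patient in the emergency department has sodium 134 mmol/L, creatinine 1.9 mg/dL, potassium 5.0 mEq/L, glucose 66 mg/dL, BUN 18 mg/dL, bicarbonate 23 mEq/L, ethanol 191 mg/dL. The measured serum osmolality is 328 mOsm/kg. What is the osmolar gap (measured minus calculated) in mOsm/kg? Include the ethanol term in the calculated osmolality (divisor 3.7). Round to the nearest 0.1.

-1.7 mOsm/kg

Calculated osmolality = 2·Na + glucose/18 + BUN/2.8 + ethanol/3.7
= 2·134 + 66/18 + 18/2.8 + 191/3.7
= 268 + 3.67 + 6.43 + 51.62
= 329.72 mOsm/kg ≈ 329.7 mOsm/kg
Osmolar gap = measured − calculated = 328 − 329.7 = -1.7 mOsm/kg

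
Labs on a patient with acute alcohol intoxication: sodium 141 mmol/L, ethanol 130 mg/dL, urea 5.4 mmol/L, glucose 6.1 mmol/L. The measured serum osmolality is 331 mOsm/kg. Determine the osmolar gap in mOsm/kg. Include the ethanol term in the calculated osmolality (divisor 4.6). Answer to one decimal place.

Calculated osmolality = 2·Na + glucose + urea + ethanol/4.6
= 2·141 + 6.1 + 5.4 + 130/4.6
= 282 + 6.10 + 5.40 + 28.26
= 321.76 mOsm/kg ≈ 321.8 mOsm/kg
Osmolar gap = measured − calculated = 331 − 321.8 = 9.2 mOsm/kg

9.2 mOsm/kg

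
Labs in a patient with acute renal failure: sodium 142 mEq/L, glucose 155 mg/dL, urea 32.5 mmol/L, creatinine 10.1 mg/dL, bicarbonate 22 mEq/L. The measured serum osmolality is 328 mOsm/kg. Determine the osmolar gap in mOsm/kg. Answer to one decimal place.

Calculated osmolality = 2·Na + glucose/18 + urea
= 2·142 + 155/18 + 32.5
= 284 + 8.61 + 32.50
= 325.11 mOsm/kg ≈ 325.1 mOsm/kg
Osmolar gap = measured − calculated = 328 − 325.1 = 2.9 mOsm/kg

2.9 mOsm/kg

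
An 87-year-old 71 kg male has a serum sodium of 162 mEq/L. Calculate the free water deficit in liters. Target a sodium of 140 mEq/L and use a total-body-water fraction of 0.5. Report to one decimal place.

5.6 L

TBW = 0.5 · 71 = 35.5 L
Free water deficit = TBW · (Na/140 − 1)
= 35.5 · (162/140 − 1)
= 35.5 · 0.1571
= 5.58 L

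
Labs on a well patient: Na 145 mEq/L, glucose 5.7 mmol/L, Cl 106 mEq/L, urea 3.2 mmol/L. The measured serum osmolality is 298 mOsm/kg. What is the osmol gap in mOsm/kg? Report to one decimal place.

Calculated osmolality = 2·Na + glucose + urea
= 2·145 + 5.7 + 3.2
= 290 + 5.70 + 3.20
= 298.9 mOsm/kg ≈ 298.9 mOsm/kg
Osmolar gap = measured − calculated = 298 − 298.9 = -0.9 mOsm/kg

-0.9 mOsm/kg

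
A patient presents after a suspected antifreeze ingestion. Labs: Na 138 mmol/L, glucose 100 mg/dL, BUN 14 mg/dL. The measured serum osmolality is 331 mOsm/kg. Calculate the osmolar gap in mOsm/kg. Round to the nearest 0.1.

44.4 mOsm/kg

Calculated osmolality = 2·Na + glucose/18 + BUN/2.8
= 2·138 + 100/18 + 14/2.8
= 276 + 5.56 + 5
= 286.56 mOsm/kg ≈ 286.6 mOsm/kg
Osmolar gap = measured − calculated = 331 − 286.6 = 44.4 mOsm/kg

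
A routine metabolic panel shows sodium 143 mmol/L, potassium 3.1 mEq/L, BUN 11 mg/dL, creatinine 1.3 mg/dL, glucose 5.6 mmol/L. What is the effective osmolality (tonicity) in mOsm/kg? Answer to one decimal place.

291.6 mOsm/kg

Effective osmolality excludes urea (freely permeant across cell membranes):
2·Na + glucose
= 2·143 + 5.6
= 286 + 5.6
= 291.6 mOsm/kg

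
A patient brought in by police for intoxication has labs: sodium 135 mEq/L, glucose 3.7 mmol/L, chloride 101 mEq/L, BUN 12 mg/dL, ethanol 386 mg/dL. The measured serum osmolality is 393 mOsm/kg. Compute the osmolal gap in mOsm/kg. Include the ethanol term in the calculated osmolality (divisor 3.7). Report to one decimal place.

Calculated osmolality = 2·Na + glucose + BUN/2.8 + ethanol/3.7
= 2·135 + 3.7 + 12/2.8 + 386/3.7
= 270 + 3.70 + 4.29 + 104.32
= 382.31 mOsm/kg ≈ 382.3 mOsm/kg
Osmolar gap = measured − calculated = 393 − 382.3 = 10.7 mOsm/kg

10.7 mOsm/kg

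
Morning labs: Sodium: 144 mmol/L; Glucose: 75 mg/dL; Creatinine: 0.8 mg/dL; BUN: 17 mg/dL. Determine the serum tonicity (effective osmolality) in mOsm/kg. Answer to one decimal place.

292.2 mOsm/kg

Effective osmolality excludes urea (freely permeant across cell membranes):
2·Na + glucose/18
= 2·144 + 75/18
= 288 + 4.17
= 292.17 mOsm/kg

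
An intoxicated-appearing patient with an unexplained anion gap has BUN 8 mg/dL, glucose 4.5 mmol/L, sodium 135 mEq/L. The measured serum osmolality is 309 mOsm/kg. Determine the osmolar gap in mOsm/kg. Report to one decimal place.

Calculated osmolality = 2·Na + glucose + BUN/2.8
= 2·135 + 4.5 + 8/2.8
= 270 + 4.50 + 2.86
= 277.36 mOsm/kg ≈ 277.4 mOsm/kg
Osmolar gap = measured − calculated = 309 − 277.4 = 31.6 mOsm/kg

31.6 mOsm/kg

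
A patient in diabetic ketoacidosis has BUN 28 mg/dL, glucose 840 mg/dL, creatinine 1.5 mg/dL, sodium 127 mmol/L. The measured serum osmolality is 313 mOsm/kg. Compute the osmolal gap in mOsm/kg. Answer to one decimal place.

Calculated osmolality = 2·Na + glucose/18 + BUN/2.8
= 2·127 + 840/18 + 28/2.8
= 254 + 46.67 + 10
= 310.67 mOsm/kg ≈ 310.7 mOsm/kg
Osmolar gap = measured − calculated = 313 − 310.7 = 2.3 mOsm/kg

2.3 mOsm/kg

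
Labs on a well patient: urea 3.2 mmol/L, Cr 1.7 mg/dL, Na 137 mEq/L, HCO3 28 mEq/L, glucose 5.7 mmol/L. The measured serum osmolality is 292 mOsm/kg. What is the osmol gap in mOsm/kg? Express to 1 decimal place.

Calculated osmolality = 2·Na + glucose + urea
= 2·137 + 5.7 + 3.2
= 274 + 5.70 + 3.20
= 282.9 mOsm/kg ≈ 282.9 mOsm/kg
Osmolar gap = measured − calculated = 292 − 282.9 = 9.1 mOsm/kg

9.1 mOsm/kg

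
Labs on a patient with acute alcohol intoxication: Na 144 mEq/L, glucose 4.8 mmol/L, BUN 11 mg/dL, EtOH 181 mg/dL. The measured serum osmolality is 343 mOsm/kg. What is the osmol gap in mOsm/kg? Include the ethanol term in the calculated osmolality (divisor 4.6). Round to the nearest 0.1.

Calculated osmolality = 2·Na + glucose + BUN/2.8 + ethanol/4.6
= 2·144 + 4.8 + 11/2.8 + 181/4.6
= 288 + 4.80 + 3.93 + 39.35
= 336.08 mOsm/kg ≈ 336.1 mOsm/kg
Osmolar gap = measured − calculated = 343 − 336.1 = 6.9 mOsm/kg

6.9 mOsm/kg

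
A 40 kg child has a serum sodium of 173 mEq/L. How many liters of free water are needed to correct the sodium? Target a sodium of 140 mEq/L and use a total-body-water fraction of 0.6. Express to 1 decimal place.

TBW = 0.6 · 40 = 24 L
Free water deficit = TBW · (Na/140 − 1)
= 24 · (173/140 − 1)
= 24 · 0.2357
= 5.66 L

5.7 L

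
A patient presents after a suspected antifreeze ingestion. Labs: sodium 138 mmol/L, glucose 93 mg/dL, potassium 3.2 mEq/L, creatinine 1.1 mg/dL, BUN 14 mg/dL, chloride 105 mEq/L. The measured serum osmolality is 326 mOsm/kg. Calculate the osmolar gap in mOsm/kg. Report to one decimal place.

39.8 mOsm/kg

Calculated osmolality = 2·Na + glucose/18 + BUN/2.8
= 2·138 + 93/18 + 14/2.8
= 276 + 5.17 + 5
= 286.17 mOsm/kg ≈ 286.2 mOsm/kg
Osmolar gap = measured − calculated = 326 − 286.2 = 39.8 mOsm/kg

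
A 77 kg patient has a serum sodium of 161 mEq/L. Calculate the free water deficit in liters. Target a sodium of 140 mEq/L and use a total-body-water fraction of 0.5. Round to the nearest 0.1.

5.8 L

TBW = 0.5 · 77 = 38.5 L
Free water deficit = TBW · (Na/140 − 1)
= 38.5 · (161/140 − 1)
= 38.5 · 0.15
= 5.77 L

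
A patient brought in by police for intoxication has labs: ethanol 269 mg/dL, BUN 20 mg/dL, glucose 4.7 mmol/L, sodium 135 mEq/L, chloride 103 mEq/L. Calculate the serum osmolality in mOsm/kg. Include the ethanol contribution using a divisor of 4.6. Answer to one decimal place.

Calculated osmolality = 2·Na + glucose + BUN/2.8 + ethanol/4.6
= 2·135 + 4.7 + 20/2.8 + 269/4.6
= 270 + 4.70 + 7.14 + 58.48
= 340.32 mOsm/kg

340.3 mOsm/kg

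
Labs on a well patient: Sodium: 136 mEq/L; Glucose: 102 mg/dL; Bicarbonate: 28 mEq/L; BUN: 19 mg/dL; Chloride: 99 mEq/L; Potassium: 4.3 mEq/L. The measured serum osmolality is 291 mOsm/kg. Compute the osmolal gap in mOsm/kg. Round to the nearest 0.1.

Calculated osmolality = 2·Na + glucose/18 + BUN/2.8
= 2·136 + 102/18 + 19/2.8
= 272 + 5.67 + 6.79
= 284.46 mOsm/kg ≈ 284.5 mOsm/kg
Osmolar gap = measured − calculated = 291 − 284.5 = 6.5 mOsm/kg

6.5 mOsm/kg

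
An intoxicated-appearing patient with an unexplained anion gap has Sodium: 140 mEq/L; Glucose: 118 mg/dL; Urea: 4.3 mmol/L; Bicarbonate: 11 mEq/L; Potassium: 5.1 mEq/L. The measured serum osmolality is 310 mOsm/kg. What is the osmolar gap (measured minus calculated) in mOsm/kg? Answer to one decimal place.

19.1 mOsm/kg

Calculated osmolality = 2·Na + glucose/18 + urea
= 2·140 + 118/18 + 4.3
= 280 + 6.56 + 4.30
= 290.86 mOsm/kg ≈ 290.9 mOsm/kg
Osmolar gap = measured − calculated = 310 − 290.9 = 19.1 mOsm/kg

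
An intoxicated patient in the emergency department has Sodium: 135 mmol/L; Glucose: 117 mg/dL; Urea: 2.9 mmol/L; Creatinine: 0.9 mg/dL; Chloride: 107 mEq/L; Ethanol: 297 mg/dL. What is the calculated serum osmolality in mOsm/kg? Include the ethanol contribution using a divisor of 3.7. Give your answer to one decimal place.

359.7 mOsm/kg

Calculated osmolality = 2·Na + glucose/18 + urea + ethanol/3.7
= 2·135 + 117/18 + 2.9 + 297/3.7
= 270 + 6.50 + 2.90 + 80.27
= 359.67 mOsm/kg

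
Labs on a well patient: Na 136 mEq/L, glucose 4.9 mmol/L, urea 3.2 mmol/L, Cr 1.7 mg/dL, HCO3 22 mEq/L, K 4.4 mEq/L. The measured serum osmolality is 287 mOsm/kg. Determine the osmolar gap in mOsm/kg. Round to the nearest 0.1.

6.9 mOsm/kg

Calculated osmolality = 2·Na + glucose + urea
= 2·136 + 4.9 + 3.2
= 272 + 4.90 + 3.20
= 280.1 mOsm/kg ≈ 280.1 mOsm/kg
Osmolar gap = measured − calculated = 287 − 280.1 = 6.9 mOsm/kg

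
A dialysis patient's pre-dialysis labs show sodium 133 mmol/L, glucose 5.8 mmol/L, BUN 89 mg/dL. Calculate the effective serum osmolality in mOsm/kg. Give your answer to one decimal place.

Effective osmolality excludes urea (freely permeant across cell membranes):
2·Na + glucose
= 2·133 + 5.8
= 266 + 5.8
= 271.8 mOsm/kg

271.8 mOsm/kg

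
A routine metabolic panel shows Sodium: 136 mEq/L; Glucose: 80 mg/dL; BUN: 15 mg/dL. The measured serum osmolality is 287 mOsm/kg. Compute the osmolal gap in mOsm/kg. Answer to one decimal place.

Calculated osmolality = 2·Na + glucose/18 + BUN/2.8
= 2·136 + 80/18 + 15/2.8
= 272 + 4.44 + 5.36
= 281.8 mOsm/kg ≈ 281.8 mOsm/kg
Osmolar gap = measured − calculated = 287 − 281.8 = 5.2 mOsm/kg

5.2 mOsm/kg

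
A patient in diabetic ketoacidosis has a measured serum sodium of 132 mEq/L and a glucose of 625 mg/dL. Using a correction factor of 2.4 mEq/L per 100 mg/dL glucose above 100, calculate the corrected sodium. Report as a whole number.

Corrected Na = measured Na + 2.4 · (glucose − 100)/100
= 132 + 2.4 · (625 − 100)/100
= 132 + 12.6
= 144.6 mEq/L

145 mEq/L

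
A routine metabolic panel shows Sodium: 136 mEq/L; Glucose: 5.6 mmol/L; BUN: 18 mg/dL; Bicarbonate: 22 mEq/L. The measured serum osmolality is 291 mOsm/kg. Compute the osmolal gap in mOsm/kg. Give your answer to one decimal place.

7.0 mOsm/kg

Calculated osmolality = 2·Na + glucose + BUN/2.8
= 2·136 + 5.6 + 18/2.8
= 272 + 5.60 + 6.43
= 284.03 mOsm/kg ≈ 284.0 mOsm/kg
Osmolar gap = measured − calculated = 291 − 284.0 = 7.0 mOsm/kg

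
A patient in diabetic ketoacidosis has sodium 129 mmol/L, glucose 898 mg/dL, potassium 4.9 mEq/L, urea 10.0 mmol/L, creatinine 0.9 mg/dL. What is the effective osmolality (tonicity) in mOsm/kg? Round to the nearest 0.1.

Effective osmolality excludes urea (freely permeant across cell membranes):
2·Na + glucose/18
= 2·129 + 898/18
= 258 + 49.89
= 307.89 mOsm/kg

307.9 mOsm/kg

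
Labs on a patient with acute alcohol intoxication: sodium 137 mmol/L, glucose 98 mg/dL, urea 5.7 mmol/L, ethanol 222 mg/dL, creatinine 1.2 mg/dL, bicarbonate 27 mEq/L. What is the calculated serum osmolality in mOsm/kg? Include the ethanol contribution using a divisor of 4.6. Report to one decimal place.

333.4 mOsm/kg

Calculated osmolality = 2·Na + glucose/18 + urea + ethanol/4.6
= 2·137 + 98/18 + 5.7 + 222/4.6
= 274 + 5.44 + 5.70 + 48.26
= 333.4 mOsm/kg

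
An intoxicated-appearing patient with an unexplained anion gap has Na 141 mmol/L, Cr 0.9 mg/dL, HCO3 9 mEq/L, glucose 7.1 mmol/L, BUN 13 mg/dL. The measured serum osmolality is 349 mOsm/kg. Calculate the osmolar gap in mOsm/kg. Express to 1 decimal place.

55.3 mOsm/kg

Calculated osmolality = 2·Na + glucose + BUN/2.8
= 2·141 + 7.1 + 13/2.8
= 282 + 7.10 + 4.64
= 293.74 mOsm/kg ≈ 293.7 mOsm/kg
Osmolar gap = measured − calculated = 349 − 293.7 = 55.3 mOsm/kg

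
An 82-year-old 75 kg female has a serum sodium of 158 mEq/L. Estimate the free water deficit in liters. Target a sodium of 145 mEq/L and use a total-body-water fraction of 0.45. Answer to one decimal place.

TBW = 0.45 · 75 = 33.75 L
Free water deficit = TBW · (Na/145 − 1)
= 33.75 · (158/145 − 1)
= 33.75 · 0.0897
= 3.03 L

3.0 L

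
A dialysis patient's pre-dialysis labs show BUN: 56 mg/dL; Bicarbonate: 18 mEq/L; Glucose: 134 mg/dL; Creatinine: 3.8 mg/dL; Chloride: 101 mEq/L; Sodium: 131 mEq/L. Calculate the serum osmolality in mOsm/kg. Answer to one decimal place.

Calculated osmolality = 2·Na + glucose/18 + BUN/2.8
= 2·131 + 134/18 + 56/2.8
= 262 + 7.44 + 20
= 289.44 mOsm/kg

289.4 mOsm/kg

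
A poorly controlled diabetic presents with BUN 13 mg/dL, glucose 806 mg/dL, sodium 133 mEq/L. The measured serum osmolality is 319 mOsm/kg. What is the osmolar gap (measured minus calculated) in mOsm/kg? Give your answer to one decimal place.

Calculated osmolality = 2·Na + glucose/18 + BUN/2.8
= 2·133 + 806/18 + 13/2.8
= 266 + 44.78 + 4.64
= 315.42 mOsm/kg ≈ 315.4 mOsm/kg
Osmolar gap = measured − calculated = 319 − 315.4 = 3.6 mOsm/kg

3.6 mOsm/kg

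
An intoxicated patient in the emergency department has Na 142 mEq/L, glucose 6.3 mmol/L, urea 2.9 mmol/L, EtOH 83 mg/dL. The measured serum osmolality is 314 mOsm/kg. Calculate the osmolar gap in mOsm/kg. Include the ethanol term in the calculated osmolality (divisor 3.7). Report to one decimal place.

-1.6 mOsm/kg

Calculated osmolality = 2·Na + glucose + urea + ethanol/3.7
= 2·142 + 6.3 + 2.9 + 83/3.7
= 284 + 6.30 + 2.90 + 22.43
= 315.63 mOsm/kg ≈ 315.6 mOsm/kg
Osmolar gap = measured − calculated = 314 − 315.6 = -1.6 mOsm/kg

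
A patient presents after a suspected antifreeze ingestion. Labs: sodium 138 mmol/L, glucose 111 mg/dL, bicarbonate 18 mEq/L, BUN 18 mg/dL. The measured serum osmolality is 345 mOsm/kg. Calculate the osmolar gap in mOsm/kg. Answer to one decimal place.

56.4 mOsm/kg

Calculated osmolality = 2·Na + glucose/18 + BUN/2.8
= 2·138 + 111/18 + 18/2.8
= 276 + 6.17 + 6.43
= 288.6 mOsm/kg ≈ 288.6 mOsm/kg
Osmolar gap = measured − calculated = 345 − 288.6 = 56.4 mOsm/kg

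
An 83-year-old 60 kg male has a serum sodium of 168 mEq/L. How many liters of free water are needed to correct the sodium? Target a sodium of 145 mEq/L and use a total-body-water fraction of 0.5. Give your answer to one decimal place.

TBW = 0.5 · 60 = 30 L
Free water deficit = TBW · (Na/145 − 1)
= 30 · (168/145 − 1)
= 30 · 0.1586
= 4.76 L

4.8 L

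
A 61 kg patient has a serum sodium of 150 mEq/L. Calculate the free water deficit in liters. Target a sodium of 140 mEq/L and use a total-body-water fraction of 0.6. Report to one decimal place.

TBW = 0.6 · 61 = 36.6 L
Free water deficit = TBW · (Na/140 − 1)
= 36.6 · (150/140 − 1)
= 36.6 · 0.0714
= 2.61 L

2.6 L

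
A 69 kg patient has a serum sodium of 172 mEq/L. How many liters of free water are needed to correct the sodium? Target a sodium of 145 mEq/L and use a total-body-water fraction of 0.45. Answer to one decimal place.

TBW = 0.45 · 69 = 31.05 L
Free water deficit = TBW · (Na/145 − 1)
= 31.05 · (172/145 − 1)
= 31.05 · 0.1862
= 5.78 L

5.8 L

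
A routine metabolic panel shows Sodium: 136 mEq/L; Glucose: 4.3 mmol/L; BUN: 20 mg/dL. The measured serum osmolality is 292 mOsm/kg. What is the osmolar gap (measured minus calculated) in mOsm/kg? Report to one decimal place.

Calculated osmolality = 2·Na + glucose + BUN/2.8
= 2·136 + 4.3 + 20/2.8
= 272 + 4.30 + 7.14
= 283.44 mOsm/kg ≈ 283.4 mOsm/kg
Osmolar gap = measured − calculated = 292 − 283.4 = 8.6 mOsm/kg

8.6 mOsm/kg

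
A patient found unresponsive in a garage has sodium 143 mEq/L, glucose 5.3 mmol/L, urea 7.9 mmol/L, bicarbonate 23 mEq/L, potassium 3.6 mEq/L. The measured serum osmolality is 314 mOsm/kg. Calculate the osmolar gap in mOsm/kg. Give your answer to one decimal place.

14.8 mOsm/kg

Calculated osmolality = 2·Na + glucose + urea
= 2·143 + 5.3 + 7.9
= 286 + 5.30 + 7.90
= 299.2 mOsm/kg ≈ 299.2 mOsm/kg
Osmolar gap = measured − calculated = 314 − 299.2 = 14.8 mOsm/kg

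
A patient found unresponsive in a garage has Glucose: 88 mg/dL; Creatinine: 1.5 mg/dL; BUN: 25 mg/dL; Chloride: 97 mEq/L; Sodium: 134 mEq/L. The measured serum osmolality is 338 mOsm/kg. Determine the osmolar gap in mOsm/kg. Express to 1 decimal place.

56.2 mOsm/kg

Calculated osmolality = 2·Na + glucose/18 + BUN/2.8
= 2·134 + 88/18 + 25/2.8
= 268 + 4.89 + 8.93
= 281.82 mOsm/kg ≈ 281.8 mOsm/kg
Osmolar gap = measured − calculated = 338 − 281.8 = 56.2 mOsm/kg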